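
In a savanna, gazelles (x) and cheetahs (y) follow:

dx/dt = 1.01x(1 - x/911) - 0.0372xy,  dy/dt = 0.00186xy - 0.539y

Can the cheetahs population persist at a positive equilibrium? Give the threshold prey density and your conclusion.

Threshold x = 290; K > 290, so yes, the predator persists.

The predator equation gives dy/dt > 0 only when x > 0.539/0.00186 = 290.
Without the predator, x → K = 911. Since 911 > 290, the predator can invade and persist.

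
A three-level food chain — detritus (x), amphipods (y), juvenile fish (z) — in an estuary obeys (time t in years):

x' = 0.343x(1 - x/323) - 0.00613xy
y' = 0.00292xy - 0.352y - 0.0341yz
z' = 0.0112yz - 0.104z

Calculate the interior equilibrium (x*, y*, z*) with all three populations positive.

From dz/dt = 0: 0.0112y* = 0.104, so y* = 9.29.
From dx/dt = 0: 0.343(1 - x*/323) = 0.00613·9.29, giving x* = 323·(1 - 0.166) = 269.
From dy/dt = 0: 0.00292·269 - 0.352 = 0.0341z*, so z* = 0.435/0.0341 = 12.7.

x* ≈ 269, y* ≈ 9.29, z* ≈ 12.7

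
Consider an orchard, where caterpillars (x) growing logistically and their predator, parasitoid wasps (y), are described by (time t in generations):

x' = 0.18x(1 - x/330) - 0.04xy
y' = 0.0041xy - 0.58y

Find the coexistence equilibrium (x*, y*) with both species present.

x* ≈ 141, y* ≈ 2.57

From dy/dt = 0 with y > 0: 0.0041x* = 0.58, so x* = 141.
Substitute into dx/dt = 0: 0.18(1 - 141/330) = 0.04y*.
The bracket is 0.571, giving y* = 0.103/0.04 = 2.57.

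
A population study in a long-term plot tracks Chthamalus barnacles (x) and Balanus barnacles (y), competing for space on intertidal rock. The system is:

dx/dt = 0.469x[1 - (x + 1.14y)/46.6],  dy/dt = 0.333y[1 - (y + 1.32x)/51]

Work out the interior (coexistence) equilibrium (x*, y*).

x* ≈ 22.9, y* ≈ 20.8

Setting both brackets to zero gives the nullclines x + 1.14y = 46.6 and 1.32x + y = 51.
Substituting y = 51 - 1.32x into the first: x(1 - 1.14·1.32) = 46.6 - 1.14·51.
So x* = -11.5/-0.505 = 22.9, and then y* = 51 - 1.32·22.9 = 20.8.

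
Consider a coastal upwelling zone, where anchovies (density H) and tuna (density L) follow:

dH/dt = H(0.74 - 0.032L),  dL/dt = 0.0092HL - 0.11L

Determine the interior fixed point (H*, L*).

H* ≈ 12, L* ≈ 23.1

Set dL/dt = 0 with L > 0: 0.0092H - 0.11 = 0, so H* = 0.11/0.0092 = 12.
Set dH/dt = 0 with H > 0: 0.74 - 0.032L = 0, so L* = 0.74/0.032 = 23.1.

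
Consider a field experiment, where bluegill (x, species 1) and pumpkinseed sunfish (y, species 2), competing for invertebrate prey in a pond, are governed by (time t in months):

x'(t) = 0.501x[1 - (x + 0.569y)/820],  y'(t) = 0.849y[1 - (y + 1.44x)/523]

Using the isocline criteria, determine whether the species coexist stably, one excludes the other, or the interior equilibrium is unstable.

Compare the nullcline intercepts: K1/α12 = 820/0.569 = 1440 > K2 = 523; K2/α21 = 523/1.44 = 363 < K1 = 820.
Since the inequalities point opposite ways, species 1 can invade but species 2 cannot.

species 1 excludes species 2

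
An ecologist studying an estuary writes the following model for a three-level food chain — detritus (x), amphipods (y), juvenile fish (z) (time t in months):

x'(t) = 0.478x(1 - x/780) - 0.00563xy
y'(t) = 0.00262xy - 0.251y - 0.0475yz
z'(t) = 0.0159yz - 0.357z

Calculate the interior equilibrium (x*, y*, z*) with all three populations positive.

From dz/dt = 0: 0.0159y* = 0.357, so y* = 22.5.
From dx/dt = 0: 0.478(1 - x*/780) = 0.00563·22.5, giving x* = 780·(1 - 0.264) = 574.
From dy/dt = 0: 0.00262·574 - 0.251 = 0.0475z*, so z* = 1.25/0.0475 = 26.4.

x* ≈ 574, y* ≈ 22.5, z* ≈ 26.4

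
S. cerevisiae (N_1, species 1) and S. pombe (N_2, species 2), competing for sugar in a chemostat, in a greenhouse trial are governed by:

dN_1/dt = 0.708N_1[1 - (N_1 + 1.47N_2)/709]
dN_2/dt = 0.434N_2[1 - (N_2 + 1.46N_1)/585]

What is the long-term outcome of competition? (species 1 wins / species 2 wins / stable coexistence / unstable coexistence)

unstable coexistence (outcome depends on initial conditions)

Compare the nullcline intercepts: K1/α12 = 709/1.47 = 482 < K2 = 585; K2/α21 = 585/1.46 = 401 < K1 = 709.
Since both are reversed, neither can invade when rare; the interior point is a saddle.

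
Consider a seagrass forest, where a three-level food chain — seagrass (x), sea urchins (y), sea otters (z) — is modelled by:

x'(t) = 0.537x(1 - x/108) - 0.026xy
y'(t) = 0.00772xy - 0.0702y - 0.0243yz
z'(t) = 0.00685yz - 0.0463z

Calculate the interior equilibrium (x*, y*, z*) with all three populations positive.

x* ≈ 72.7, y* ≈ 6.76, z* ≈ 20.2

From dz/dt = 0: 0.00685y* = 0.0463, so y* = 6.76.
From dx/dt = 0: 0.537(1 - x*/108) = 0.026·6.76, giving x* = 108·(1 - 0.327) = 72.7.
From dy/dt = 0: 0.00772·72.7 - 0.0702 = 0.0243z*, so z* = 0.491/0.0243 = 20.2.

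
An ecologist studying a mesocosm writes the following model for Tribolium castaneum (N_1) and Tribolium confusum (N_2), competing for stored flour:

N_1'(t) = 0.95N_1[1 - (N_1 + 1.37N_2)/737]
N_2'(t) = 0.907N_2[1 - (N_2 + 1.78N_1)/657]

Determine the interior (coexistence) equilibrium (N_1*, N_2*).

Setting both brackets to zero gives the nullclines N_1 + 1.37N_2 = 737 and 1.78N_1 + N_2 = 657.
Substituting N_2 = 657 - 1.78N_1 into the first: N_1(1 - 1.37·1.78) = 737 - 1.37·657.
So N_1* = -163/-1.44 = 113, and then N_2* = 657 - 1.78·113 = 455.

N_1* ≈ 113, N_2* ≈ 455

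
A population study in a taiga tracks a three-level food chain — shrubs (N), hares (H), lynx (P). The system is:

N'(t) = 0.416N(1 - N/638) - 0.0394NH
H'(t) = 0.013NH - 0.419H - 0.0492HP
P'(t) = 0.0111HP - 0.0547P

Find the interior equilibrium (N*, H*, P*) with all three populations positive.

N* ≈ 340, H* ≈ 4.93, P* ≈ 81.4

From dP/dt = 0: 0.0111H* = 0.0547, so H* = 4.93.
From dN/dt = 0: 0.416(1 - N*/638) = 0.0394·4.93, giving N* = 638·(1 - 0.467) = 340.
From dH/dt = 0: 0.013·340 - 0.419 = 0.0492P*, so P* = 4/0.0492 = 81.4.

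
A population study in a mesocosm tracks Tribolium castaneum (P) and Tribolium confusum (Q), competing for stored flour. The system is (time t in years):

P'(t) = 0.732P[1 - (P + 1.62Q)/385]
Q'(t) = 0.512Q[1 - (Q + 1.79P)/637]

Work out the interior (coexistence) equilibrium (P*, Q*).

P* ≈ 341, Q* ≈ 27.5

Setting both brackets to zero gives the nullclines P + 1.62Q = 385 and 1.79P + Q = 637.
Substituting Q = 637 - 1.79P into the first: P(1 - 1.62·1.79) = 385 - 1.62·637.
So P* = -647/-1.9 = 341, and then Q* = 637 - 1.79·341 = 27.5.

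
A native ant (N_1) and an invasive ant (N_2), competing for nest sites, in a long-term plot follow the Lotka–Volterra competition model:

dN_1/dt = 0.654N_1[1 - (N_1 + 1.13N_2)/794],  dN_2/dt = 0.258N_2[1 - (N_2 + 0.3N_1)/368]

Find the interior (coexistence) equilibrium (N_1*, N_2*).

Setting both brackets to zero gives the nullclines N_1 + 1.13N_2 = 794 and 0.3N_1 + N_2 = 368.
Substituting N_2 = 368 - 0.3N_1 into the first: N_1(1 - 1.13·0.3) = 794 - 1.13·368.
So N_1* = 378/0.661 = 572, and then N_2* = 368 - 0.3·572 = 196.

N_1* ≈ 572, N_2* ≈ 196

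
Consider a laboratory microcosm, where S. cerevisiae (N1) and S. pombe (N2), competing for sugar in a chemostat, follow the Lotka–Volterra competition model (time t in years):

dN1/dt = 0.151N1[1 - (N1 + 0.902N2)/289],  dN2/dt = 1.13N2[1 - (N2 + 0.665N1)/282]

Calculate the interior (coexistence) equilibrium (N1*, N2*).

N1* ≈ 86.6, N2* ≈ 224

Setting both brackets to zero gives the nullclines N1 + 0.902N2 = 289 and 0.665N1 + N2 = 282.
Substituting N2 = 282 - 0.665N1 into the first: N1(1 - 0.902·0.665) = 289 - 0.902·282.
So N1* = 34.6/0.4 = 86.6, and then N2* = 282 - 0.665·86.6 = 224.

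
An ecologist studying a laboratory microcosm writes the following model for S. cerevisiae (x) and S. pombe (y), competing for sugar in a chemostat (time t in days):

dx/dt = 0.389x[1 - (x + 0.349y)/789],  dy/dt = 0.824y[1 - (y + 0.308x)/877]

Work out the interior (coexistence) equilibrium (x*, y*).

x* ≈ 541, y* ≈ 710

Setting both brackets to zero gives the nullclines x + 0.349y = 789 and 0.308x + y = 877.
Substituting y = 877 - 0.308x into the first: x(1 - 0.349·0.308) = 789 - 0.349·877.
So x* = 483/0.893 = 541, and then y* = 877 - 0.308·541 = 710.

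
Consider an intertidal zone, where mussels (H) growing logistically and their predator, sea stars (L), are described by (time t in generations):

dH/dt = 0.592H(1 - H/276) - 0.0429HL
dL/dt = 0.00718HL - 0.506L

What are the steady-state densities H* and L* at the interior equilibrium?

H* ≈ 70.5, L* ≈ 10.3

From dL/dt = 0 with L > 0: 0.00718H* = 0.506, so H* = 70.5.
Substitute into dH/dt = 0: 0.592(1 - 70.5/276) = 0.0429L*.
The bracket is 0.745, giving L* = 0.441/0.0429 = 10.3.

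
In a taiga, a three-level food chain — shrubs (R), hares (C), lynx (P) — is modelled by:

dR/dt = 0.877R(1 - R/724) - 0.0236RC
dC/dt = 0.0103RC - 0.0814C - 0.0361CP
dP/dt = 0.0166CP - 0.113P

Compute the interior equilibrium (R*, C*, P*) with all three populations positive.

R* ≈ 591, C* ≈ 6.81, P* ≈ 166

From dP/dt = 0: 0.0166C* = 0.113, so C* = 6.81.
From dR/dt = 0: 0.877(1 - R*/724) = 0.0236·6.81, giving R* = 724·(1 - 0.183) = 591.
From dC/dt = 0: 0.0103·591 - 0.0814 = 0.0361P*, so P* = 6.01/0.0361 = 166.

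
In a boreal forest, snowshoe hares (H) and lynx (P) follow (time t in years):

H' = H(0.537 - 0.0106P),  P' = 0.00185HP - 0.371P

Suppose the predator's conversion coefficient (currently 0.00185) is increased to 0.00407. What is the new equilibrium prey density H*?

H* ≈ 91.2

At the interior fixed point, setting dP/dt = 0 with P > 0 fixes H* = (predator death rate)/(HP coefficient) — independent of the other coefficients.
With the change, H* = 0.371/0.00407 = 91.2; it falls from 201.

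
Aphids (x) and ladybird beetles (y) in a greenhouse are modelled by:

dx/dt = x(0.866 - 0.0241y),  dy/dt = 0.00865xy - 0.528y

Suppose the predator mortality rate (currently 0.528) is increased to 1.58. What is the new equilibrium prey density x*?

At the interior fixed point, setting dy/dt = 0 with y > 0 fixes x* = (predator death rate)/(xy coefficient) — independent of the other coefficients.
With the change, x* = 1.58/0.00865 = 183; it rises from 61.

x* ≈ 183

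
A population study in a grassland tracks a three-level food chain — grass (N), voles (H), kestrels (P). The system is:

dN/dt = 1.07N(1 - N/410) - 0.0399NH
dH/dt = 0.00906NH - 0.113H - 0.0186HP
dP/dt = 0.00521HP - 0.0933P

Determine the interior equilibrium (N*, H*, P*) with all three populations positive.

From dP/dt = 0: 0.00521H* = 0.0933, so H* = 17.9.
From dN/dt = 0: 1.07(1 - N*/410) = 0.0399·17.9, giving N* = 410·(1 - 0.668) = 136.
From dH/dt = 0: 0.00906·136 - 0.113 = 0.0186P*, so P* = 1.12/0.0186 = 60.3.

N* ≈ 136, H* ≈ 17.9, P* ≈ 60.3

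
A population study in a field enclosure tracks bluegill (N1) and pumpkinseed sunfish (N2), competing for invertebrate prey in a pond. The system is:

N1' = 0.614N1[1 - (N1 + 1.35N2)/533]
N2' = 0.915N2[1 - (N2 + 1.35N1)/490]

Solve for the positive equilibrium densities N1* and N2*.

Setting both brackets to zero gives the nullclines N1 + 1.35N2 = 533 and 1.35N1 + N2 = 490.
Substituting N2 = 490 - 1.35N1 into the first: N1(1 - 1.35·1.35) = 533 - 1.35·490.
So N1* = -128/-0.823 = 156, and then N2* = 490 - 1.35·156 = 279.

N1* ≈ 156, N2* ≈ 279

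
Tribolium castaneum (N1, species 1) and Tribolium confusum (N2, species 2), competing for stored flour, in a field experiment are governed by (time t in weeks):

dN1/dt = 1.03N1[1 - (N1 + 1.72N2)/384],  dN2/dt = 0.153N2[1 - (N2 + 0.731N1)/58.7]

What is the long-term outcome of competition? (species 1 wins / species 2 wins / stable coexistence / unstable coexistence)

Compare the nullcline intercepts: K1/α12 = 384/1.72 = 223 > K2 = 58.7; K2/α21 = 58.7/0.731 = 80.3 < K1 = 384.
Since the inequalities point opposite ways, species 1 can invade but species 2 cannot.

species 1 excludes species 2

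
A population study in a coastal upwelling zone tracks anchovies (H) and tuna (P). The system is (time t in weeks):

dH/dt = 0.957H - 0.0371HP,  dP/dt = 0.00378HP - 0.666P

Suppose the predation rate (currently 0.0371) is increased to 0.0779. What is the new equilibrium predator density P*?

At the interior fixed point, setting dH/dt = 0 with H > 0 fixes P* = (prey growth rate)/(HP coefficient) — independent of the other coefficients.
With the change, P* = 0.957/0.0779 = 12.3; it falls from 25.8.

P* ≈ 12.3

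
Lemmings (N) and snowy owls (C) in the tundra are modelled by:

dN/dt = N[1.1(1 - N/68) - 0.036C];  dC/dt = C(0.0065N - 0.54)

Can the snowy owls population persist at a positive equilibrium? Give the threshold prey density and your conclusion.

The predator equation gives dC/dt > 0 only when N > 0.54/0.0065 = 83.1.
Without the predator, N → K = 68. Since 68 < 83.1, the predator cannot invade.

Threshold N = 83.1; K < 83.1, so no, the predator goes extinct.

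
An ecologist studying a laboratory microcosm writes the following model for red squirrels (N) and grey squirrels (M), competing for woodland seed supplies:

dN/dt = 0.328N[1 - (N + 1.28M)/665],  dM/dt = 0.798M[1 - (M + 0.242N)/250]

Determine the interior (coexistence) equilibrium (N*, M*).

Setting both brackets to zero gives the nullclines N + 1.28M = 665 and 0.242N + M = 250.
Substituting M = 250 - 0.242N into the first: N(1 - 1.28·0.242) = 665 - 1.28·250.
So N* = 345/0.69 = 500, and then M* = 250 - 0.242·500 = 129.

N* ≈ 500, M* ≈ 129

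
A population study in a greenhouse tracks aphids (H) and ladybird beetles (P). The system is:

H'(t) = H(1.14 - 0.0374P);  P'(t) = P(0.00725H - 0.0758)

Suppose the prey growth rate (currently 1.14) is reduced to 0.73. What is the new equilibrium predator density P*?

At the interior fixed point, setting dH/dt = 0 with H > 0 fixes P* = (prey growth rate)/(HP coefficient) — independent of the other coefficients.
With the change, P* = 0.73/0.0374 = 19.5; it falls from 30.5.

P* ≈ 19.5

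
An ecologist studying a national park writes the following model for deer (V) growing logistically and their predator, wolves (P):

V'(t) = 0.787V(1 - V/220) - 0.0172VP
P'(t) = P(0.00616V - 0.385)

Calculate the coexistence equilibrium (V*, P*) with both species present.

From dP/dt = 0 with P > 0: 0.00616V* = 0.385, so V* = 62.5.
Substitute into dV/dt = 0: 0.787(1 - 62.5/220) = 0.0172P*.
The bracket is 0.716, giving P* = 0.563/0.0172 = 32.8.

V* ≈ 62.5, P* ≈ 32.8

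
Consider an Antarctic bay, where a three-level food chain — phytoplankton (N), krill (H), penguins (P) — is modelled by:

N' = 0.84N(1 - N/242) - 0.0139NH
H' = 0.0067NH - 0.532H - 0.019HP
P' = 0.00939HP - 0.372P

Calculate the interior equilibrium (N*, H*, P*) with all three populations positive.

N* ≈ 83.4, H* ≈ 39.6, P* ≈ 1.39

From dP/dt = 0: 0.00939H* = 0.372, so H* = 39.6.
From dN/dt = 0: 0.84(1 - N*/242) = 0.0139·39.6, giving N* = 242·(1 - 0.656) = 83.4.
From dH/dt = 0: 0.0067·83.4 - 0.532 = 0.019P*, so P* = 0.0265/0.019 = 1.39.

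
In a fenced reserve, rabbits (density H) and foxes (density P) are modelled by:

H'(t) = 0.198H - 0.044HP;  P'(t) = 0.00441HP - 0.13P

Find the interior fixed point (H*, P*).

Set dP/dt = 0 with P > 0: 0.00441H - 0.13 = 0, so H* = 0.13/0.00441 = 29.5.
Set dH/dt = 0 with H > 0: 0.198 - 0.044P = 0, so P* = 0.198/0.044 = 4.5.

H* ≈ 29.5, P* ≈ 4.5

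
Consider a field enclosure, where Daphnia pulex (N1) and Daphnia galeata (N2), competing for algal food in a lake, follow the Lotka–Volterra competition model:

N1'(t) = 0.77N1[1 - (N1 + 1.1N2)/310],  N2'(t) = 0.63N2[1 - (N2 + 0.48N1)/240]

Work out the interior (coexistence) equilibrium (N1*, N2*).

N1* ≈ 97.5, N2* ≈ 193

Setting both brackets to zero gives the nullclines N1 + 1.1N2 = 310 and 0.48N1 + N2 = 240.
Substituting N2 = 240 - 0.48N1 into the first: N1(1 - 1.1·0.48) = 310 - 1.1·240.
So N1* = 46/0.472 = 97.5, and then N2* = 240 - 0.48·97.5 = 193.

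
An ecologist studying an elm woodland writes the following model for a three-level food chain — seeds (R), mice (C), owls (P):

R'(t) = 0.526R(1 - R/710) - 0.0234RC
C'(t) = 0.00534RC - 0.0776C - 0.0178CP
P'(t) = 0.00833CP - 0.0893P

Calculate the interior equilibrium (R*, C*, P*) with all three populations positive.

From dP/dt = 0: 0.00833C* = 0.0893, so C* = 10.7.
From dR/dt = 0: 0.526(1 - R*/710) = 0.0234·10.7, giving R* = 710·(1 - 0.477) = 371.
From dC/dt = 0: 0.00534·371 - 0.0776 = 0.0178P*, so P* = 1.91/0.0178 = 107.

R* ≈ 371, C* ≈ 10.7, P* ≈ 107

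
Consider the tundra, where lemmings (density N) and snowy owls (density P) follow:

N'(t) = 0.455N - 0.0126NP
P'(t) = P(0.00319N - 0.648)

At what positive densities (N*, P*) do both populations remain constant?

N* ≈ 203, P* ≈ 36.1

Set dP/dt = 0 with P > 0: 0.00319N - 0.648 = 0, so N* = 0.648/0.00319 = 203.
Set dN/dt = 0 with N > 0: 0.455 - 0.0126P = 0, so P* = 0.455/0.0126 = 36.1.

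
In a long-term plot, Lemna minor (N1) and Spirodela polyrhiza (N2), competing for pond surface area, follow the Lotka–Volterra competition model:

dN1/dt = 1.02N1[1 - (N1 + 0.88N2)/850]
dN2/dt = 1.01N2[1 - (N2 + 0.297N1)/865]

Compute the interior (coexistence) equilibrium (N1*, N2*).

N1* ≈ 120, N2* ≈ 829

Setting both brackets to zero gives the nullclines N1 + 0.88N2 = 850 and 0.297N1 + N2 = 865.
Substituting N2 = 865 - 0.297N1 into the first: N1(1 - 0.88·0.297) = 850 - 0.88·865.
So N1* = 88.8/0.739 = 120, and then N2* = 865 - 0.297·120 = 829.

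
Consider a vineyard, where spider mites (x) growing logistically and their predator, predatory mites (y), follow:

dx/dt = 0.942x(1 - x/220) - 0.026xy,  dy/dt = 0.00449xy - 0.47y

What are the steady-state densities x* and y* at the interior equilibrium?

From dy/dt = 0 with y > 0: 0.00449x* = 0.47, so x* = 105.
Substitute into dx/dt = 0: 0.942(1 - 105/220) = 0.026y*.
The bracket is 0.524, giving y* = 0.494/0.026 = 19.

x* ≈ 105, y* ≈ 19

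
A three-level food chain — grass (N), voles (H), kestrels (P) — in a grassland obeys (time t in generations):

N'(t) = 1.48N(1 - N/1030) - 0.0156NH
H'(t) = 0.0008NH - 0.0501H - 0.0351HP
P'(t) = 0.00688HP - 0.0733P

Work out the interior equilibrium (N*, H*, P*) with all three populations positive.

N* ≈ 914, H* ≈ 10.7, P* ≈ 19.4

From dP/dt = 0: 0.00688H* = 0.0733, so H* = 10.7.
From dN/dt = 0: 1.48(1 - N*/1030) = 0.0156·10.7, giving N* = 1030·(1 - 0.112) = 914.
From dH/dt = 0: 0.0008·914 - 0.0501 = 0.0351P*, so P* = 0.681/0.0351 = 19.4.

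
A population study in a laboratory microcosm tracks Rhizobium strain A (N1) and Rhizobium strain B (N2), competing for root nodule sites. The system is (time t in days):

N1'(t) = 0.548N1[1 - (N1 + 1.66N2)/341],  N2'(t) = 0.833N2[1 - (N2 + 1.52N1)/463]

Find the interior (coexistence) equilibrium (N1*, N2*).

N1* ≈ 281, N2* ≈ 36.3

Setting both brackets to zero gives the nullclines N1 + 1.66N2 = 341 and 1.52N1 + N2 = 463.
Substituting N2 = 463 - 1.52N1 into the first: N1(1 - 1.66·1.52) = 341 - 1.66·463.
So N1* = -428/-1.52 = 281, and then N2* = 463 - 1.52·281 = 36.3.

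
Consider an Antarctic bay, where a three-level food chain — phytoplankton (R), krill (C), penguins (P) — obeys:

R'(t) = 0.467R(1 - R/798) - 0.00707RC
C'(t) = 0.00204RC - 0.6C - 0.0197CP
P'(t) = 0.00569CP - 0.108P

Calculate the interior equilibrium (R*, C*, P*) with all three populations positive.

R* ≈ 569, C* ≈ 19, P* ≈ 28.4

From dP/dt = 0: 0.00569C* = 0.108, so C* = 19.
From dR/dt = 0: 0.467(1 - R*/798) = 0.00707·19, giving R* = 798·(1 - 0.287) = 569.
From dC/dt = 0: 0.00204·569 - 0.6 = 0.0197P*, so P* = 0.56/0.0197 = 28.4.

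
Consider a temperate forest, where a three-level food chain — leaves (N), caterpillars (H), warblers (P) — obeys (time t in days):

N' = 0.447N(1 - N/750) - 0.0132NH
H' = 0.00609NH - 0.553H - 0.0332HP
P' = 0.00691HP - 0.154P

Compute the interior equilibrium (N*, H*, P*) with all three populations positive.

N* ≈ 256, H* ≈ 22.3, P* ≈ 30.4

From dP/dt = 0: 0.00691H* = 0.154, so H* = 22.3.
From dN/dt = 0: 0.447(1 - N*/750) = 0.0132·22.3, giving N* = 750·(1 - 0.658) = 256.
From dH/dt = 0: 0.00609·256 - 0.553 = 0.0332P*, so P* = 1.01/0.0332 = 30.4.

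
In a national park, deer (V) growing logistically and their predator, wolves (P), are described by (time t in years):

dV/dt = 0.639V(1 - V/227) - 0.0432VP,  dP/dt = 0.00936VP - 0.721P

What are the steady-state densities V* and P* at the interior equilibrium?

V* ≈ 77, P* ≈ 9.77

From dP/dt = 0 with P > 0: 0.00936V* = 0.721, so V* = 77.
Substitute into dV/dt = 0: 0.639(1 - 77/227) = 0.0432P*.
The bracket is 0.661, giving P* = 0.422/0.0432 = 9.77.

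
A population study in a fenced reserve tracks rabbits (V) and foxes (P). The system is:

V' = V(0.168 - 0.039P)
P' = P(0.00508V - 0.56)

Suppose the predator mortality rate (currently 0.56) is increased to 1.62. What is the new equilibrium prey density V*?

V* ≈ 319

At the interior fixed point, setting dP/dt = 0 with P > 0 fixes V* = (predator death rate)/(VP coefficient) — independent of the other coefficients.
With the change, V* = 1.62/0.00508 = 319; it rises from 110.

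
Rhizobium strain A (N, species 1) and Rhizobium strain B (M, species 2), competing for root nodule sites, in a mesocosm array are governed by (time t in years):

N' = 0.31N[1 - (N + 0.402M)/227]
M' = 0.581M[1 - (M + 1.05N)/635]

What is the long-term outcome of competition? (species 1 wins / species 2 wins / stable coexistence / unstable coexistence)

Compare the nullcline intercepts: K1/α12 = 227/0.402 = 565 < K2 = 635; K2/α21 = 635/1.05 = 605 > K1 = 227.
Since the inequalities point opposite ways, species 2 can invade but species 1 cannot.

species 2 excludes species 1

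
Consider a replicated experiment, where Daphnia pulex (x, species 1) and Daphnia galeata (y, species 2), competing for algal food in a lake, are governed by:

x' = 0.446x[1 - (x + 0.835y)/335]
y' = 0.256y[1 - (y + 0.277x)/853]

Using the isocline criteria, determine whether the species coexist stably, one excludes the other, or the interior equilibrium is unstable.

species 2 excludes species 1

Compare the nullcline intercepts: K1/α12 = 335/0.835 = 401 < K2 = 853; K2/α21 = 853/0.277 = 3080 > K1 = 335.
Since the inequalities point opposite ways, species 2 can invade but species 1 cannot.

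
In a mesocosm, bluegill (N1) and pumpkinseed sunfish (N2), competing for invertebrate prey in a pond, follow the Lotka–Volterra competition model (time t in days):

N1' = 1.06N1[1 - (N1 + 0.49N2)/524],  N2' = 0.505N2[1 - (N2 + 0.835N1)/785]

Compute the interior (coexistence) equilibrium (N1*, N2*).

Setting both brackets to zero gives the nullclines N1 + 0.49N2 = 524 and 0.835N1 + N2 = 785.
Substituting N2 = 785 - 0.835N1 into the first: N1(1 - 0.49·0.835) = 524 - 0.49·785.
So N1* = 139/0.591 = 236, and then N2* = 785 - 0.835·236 = 588.

N1* ≈ 236, N2* ≈ 588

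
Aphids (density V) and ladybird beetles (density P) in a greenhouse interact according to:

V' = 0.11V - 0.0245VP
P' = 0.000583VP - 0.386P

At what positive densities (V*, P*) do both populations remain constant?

V* ≈ 662, P* ≈ 4.49

Set dP/dt = 0 with P > 0: 0.000583V - 0.386 = 0, so V* = 0.386/0.000583 = 662.
Set dV/dt = 0 with V > 0: 0.11 - 0.0245P = 0, so P* = 0.11/0.0245 = 4.49.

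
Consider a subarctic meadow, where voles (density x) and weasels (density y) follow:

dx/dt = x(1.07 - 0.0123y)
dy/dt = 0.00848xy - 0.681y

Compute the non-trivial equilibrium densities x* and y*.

x* ≈ 80.3, y* ≈ 87

Set dy/dt = 0 with y > 0: 0.00848x - 0.681 = 0, so x* = 0.681/0.00848 = 80.3.
Set dx/dt = 0 with x > 0: 1.07 - 0.0123y = 0, so y* = 1.07/0.0123 = 87.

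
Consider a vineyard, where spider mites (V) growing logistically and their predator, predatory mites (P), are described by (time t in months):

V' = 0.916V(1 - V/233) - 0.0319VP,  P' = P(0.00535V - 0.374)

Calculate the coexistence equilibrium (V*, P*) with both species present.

From dP/dt = 0 with P > 0: 0.00535V* = 0.374, so V* = 69.9.
Substitute into dV/dt = 0: 0.916(1 - 69.9/233) = 0.0319P*.
The bracket is 0.7, giving P* = 0.641/0.0319 = 20.1.

V* ≈ 69.9, P* ≈ 20.1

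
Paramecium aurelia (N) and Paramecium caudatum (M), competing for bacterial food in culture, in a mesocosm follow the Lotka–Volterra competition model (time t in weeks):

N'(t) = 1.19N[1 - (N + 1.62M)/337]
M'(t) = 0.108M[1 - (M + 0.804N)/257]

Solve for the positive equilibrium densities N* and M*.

N* ≈ 262, M* ≈ 46.1

Setting both brackets to zero gives the nullclines N + 1.62M = 337 and 0.804N + M = 257.
Substituting M = 257 - 0.804N into the first: N(1 - 1.62·0.804) = 337 - 1.62·257.
So N* = -79.3/-0.302 = 262, and then M* = 257 - 0.804·262 = 46.1.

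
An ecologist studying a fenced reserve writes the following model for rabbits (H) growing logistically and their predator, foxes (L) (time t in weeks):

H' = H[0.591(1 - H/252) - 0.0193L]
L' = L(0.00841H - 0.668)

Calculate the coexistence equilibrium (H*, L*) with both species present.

H* ≈ 79.4, L* ≈ 21

From dL/dt = 0 with L > 0: 0.00841H* = 0.668, so H* = 79.4.
Substitute into dH/dt = 0: 0.591(1 - 79.4/252) = 0.0193L*.
The bracket is 0.685, giving L* = 0.405/0.0193 = 21.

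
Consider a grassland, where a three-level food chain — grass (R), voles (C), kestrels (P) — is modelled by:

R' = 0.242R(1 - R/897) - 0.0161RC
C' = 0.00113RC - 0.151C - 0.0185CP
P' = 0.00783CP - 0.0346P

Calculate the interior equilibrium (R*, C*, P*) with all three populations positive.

R* ≈ 633, C* ≈ 4.42, P* ≈ 30.5

From dP/dt = 0: 0.00783C* = 0.0346, so C* = 4.42.
From dR/dt = 0: 0.242(1 - R*/897) = 0.0161·4.42, giving R* = 897·(1 - 0.294) = 633.
From dC/dt = 0: 0.00113·633 - 0.151 = 0.0185P*, so P* = 0.565/0.0185 = 30.5.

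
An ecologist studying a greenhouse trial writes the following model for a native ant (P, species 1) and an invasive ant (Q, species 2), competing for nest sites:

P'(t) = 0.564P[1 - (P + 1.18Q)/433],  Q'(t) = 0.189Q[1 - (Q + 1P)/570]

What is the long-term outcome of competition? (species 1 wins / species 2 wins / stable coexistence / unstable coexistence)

Compare the nullcline intercepts: K1/α12 = 433/1.18 = 367 < K2 = 570; K2/α21 = 570/1 = 570 > K1 = 433.
Since the inequalities point opposite ways, species 2 can invade but species 1 cannot.

species 2 excludes species 1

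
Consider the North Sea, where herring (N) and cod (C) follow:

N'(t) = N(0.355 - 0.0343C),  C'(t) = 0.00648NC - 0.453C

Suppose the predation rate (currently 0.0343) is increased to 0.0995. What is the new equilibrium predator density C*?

At the interior fixed point, setting dN/dt = 0 with N > 0 fixes C* = (prey growth rate)/(NC coefficient) — independent of the other coefficients.
With the change, C* = 0.355/0.0995 = 3.57; it falls from 10.3.

C* ≈ 3.57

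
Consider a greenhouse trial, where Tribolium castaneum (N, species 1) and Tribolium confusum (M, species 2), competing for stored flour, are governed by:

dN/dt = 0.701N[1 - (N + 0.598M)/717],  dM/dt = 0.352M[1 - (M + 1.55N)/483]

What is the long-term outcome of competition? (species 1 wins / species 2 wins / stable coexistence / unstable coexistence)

species 1 excludes species 2

Compare the nullcline intercepts: K1/α12 = 717/0.598 = 1200 > K2 = 483; K2/α21 = 483/1.55 = 312 < K1 = 717.
Since the inequalities point opposite ways, species 1 can invade but species 2 cannot.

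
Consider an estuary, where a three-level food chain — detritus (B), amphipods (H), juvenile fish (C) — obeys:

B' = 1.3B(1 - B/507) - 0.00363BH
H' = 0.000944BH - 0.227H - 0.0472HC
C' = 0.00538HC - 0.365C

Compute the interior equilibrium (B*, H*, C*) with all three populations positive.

B* ≈ 411, H* ≈ 67.8, C* ≈ 3.41

From dC/dt = 0: 0.00538H* = 0.365, so H* = 67.8.
From dB/dt = 0: 1.3(1 - B*/507) = 0.00363·67.8, giving B* = 507·(1 - 0.189) = 411.
From dH/dt = 0: 0.000944·411 - 0.227 = 0.0472C*, so C* = 0.161/0.0472 = 3.41.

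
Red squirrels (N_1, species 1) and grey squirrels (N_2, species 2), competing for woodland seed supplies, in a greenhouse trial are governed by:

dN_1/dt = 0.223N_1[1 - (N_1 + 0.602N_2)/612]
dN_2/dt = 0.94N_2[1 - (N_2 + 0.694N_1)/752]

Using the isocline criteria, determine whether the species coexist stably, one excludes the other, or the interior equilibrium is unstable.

stable coexistence

Compare the nullcline intercepts: K1/α12 = 612/0.602 = 1020 > K2 = 752; K2/α21 = 752/0.694 = 1080 > K1 = 612.
Since both inequalities hold, each species can invade when rare, so the interior equilibrium is stable.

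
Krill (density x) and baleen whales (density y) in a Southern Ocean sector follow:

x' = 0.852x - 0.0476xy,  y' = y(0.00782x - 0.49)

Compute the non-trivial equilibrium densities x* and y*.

Set dy/dt = 0 with y > 0: 0.00782x - 0.49 = 0, so x* = 0.49/0.00782 = 62.7.
Set dx/dt = 0 with x > 0: 0.852 - 0.0476y = 0, so y* = 0.852/0.0476 = 17.9.

x* ≈ 62.7, y* ≈ 17.9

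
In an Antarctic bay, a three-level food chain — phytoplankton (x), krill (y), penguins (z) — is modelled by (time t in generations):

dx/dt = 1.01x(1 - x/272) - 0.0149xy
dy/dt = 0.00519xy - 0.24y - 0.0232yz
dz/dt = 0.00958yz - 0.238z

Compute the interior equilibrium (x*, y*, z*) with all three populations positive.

x* ≈ 172, y* ≈ 24.8, z* ≈ 28.2

From dz/dt = 0: 0.00958y* = 0.238, so y* = 24.8.
From dx/dt = 0: 1.01(1 - x*/272) = 0.0149·24.8, giving x* = 272·(1 - 0.367) = 172.
From dy/dt = 0: 0.00519·172 - 0.24 = 0.0232z*, so z* = 0.654/0.0232 = 28.2.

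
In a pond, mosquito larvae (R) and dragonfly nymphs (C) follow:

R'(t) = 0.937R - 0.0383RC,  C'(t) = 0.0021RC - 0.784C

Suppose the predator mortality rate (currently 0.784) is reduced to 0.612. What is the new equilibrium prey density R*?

R* ≈ 291

At the interior fixed point, setting dC/dt = 0 with C > 0 fixes R* = (predator death rate)/(RC coefficient) — independent of the other coefficients.
With the change, R* = 0.612/0.0021 = 291; it falls from 373.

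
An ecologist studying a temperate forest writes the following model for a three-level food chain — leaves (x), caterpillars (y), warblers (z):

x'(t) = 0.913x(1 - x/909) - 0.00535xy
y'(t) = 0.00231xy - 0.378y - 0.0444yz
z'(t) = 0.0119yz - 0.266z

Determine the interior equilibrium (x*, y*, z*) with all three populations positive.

x* ≈ 790, y* ≈ 22.4, z* ≈ 32.6

From dz/dt = 0: 0.0119y* = 0.266, so y* = 22.4.
From dx/dt = 0: 0.913(1 - x*/909) = 0.00535·22.4, giving x* = 909·(1 - 0.131) = 790.
From dy/dt = 0: 0.00231·790 - 0.378 = 0.0444z*, so z* = 1.45/0.0444 = 32.6.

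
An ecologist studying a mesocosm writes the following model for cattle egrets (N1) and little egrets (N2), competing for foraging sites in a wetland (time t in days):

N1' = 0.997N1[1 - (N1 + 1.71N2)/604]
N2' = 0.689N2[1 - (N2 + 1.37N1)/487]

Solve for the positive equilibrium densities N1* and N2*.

Setting both brackets to zero gives the nullclines N1 + 1.71N2 = 604 and 1.37N1 + N2 = 487.
Substituting N2 = 487 - 1.37N1 into the first: N1(1 - 1.71·1.37) = 604 - 1.71·487.
So N1* = -229/-1.34 = 170, and then N2* = 487 - 1.37·170 = 254.

N1* ≈ 170, N2* ≈ 254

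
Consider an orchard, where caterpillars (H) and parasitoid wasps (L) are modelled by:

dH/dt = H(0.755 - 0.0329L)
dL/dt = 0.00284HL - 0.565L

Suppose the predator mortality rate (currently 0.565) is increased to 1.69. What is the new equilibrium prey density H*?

H* ≈ 595

At the interior fixed point, setting dL/dt = 0 with L > 0 fixes H* = (predator death rate)/(HL coefficient) — independent of the other coefficients.
With the change, H* = 1.69/0.00284 = 595; it rises from 199.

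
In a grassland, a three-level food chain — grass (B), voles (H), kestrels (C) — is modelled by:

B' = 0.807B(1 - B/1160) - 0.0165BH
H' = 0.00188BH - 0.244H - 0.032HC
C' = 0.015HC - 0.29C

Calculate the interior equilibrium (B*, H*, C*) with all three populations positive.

B* ≈ 701, H* ≈ 19.3, C* ≈ 33.6

From dC/dt = 0: 0.015H* = 0.29, so H* = 19.3.
From dB/dt = 0: 0.807(1 - B*/1160) = 0.0165·19.3, giving B* = 1160·(1 - 0.395) = 701.
From dH/dt = 0: 0.00188·701 - 0.244 = 0.032C*, so C* = 1.07/0.032 = 33.6.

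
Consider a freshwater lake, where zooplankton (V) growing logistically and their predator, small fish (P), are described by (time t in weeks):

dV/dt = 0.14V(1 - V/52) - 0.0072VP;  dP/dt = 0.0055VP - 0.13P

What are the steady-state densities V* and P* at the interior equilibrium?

V* ≈ 23.6, P* ≈ 10.6

From dP/dt = 0 with P > 0: 0.0055V* = 0.13, so V* = 23.6.
Substitute into dV/dt = 0: 0.14(1 - 23.6/52) = 0.0072P*.
The bracket is 0.545, giving P* = 0.0764/0.0072 = 10.6.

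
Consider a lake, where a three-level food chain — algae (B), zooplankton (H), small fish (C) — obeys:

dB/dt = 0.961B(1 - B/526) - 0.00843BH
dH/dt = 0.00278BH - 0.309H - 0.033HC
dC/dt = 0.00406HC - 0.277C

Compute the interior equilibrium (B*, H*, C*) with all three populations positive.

From dC/dt = 0: 0.00406H* = 0.277, so H* = 68.2.
From dB/dt = 0: 0.961(1 - B*/526) = 0.00843·68.2, giving B* = 526·(1 - 0.598) = 211.
From dH/dt = 0: 0.00278·211 - 0.309 = 0.033C*, so C* = 0.278/0.033 = 8.43.

B* ≈ 211, H* ≈ 68.2, C* ≈ 8.43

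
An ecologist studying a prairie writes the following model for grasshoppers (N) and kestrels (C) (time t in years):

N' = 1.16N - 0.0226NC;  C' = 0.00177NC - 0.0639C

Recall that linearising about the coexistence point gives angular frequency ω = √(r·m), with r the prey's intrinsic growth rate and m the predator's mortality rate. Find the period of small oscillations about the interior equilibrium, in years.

Here r = 1.16 and m = 0.0639, so r·m = 0.0741.
ω = √0.0741 = 0.272 per year, hence T = 2π/ω ≈ 23.1 years.

T ≈ 23.1 years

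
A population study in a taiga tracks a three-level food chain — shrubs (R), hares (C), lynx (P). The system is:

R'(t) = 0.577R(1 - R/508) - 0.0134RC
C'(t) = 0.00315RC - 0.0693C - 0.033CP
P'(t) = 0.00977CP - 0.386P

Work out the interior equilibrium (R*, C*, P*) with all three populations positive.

R* ≈ 41.9, C* ≈ 39.5, P* ≈ 1.9

From dP/dt = 0: 0.00977C* = 0.386, so C* = 39.5.
From dR/dt = 0: 0.577(1 - R*/508) = 0.0134·39.5, giving R* = 508·(1 - 0.918) = 41.9.
From dC/dt = 0: 0.00315·41.9 - 0.0693 = 0.033P*, so P* = 0.0627/0.033 = 1.9.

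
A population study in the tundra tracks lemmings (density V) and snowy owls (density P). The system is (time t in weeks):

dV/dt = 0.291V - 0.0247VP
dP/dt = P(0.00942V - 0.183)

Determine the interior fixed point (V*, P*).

Set dP/dt = 0 with P > 0: 0.00942V - 0.183 = 0, so V* = 0.183/0.00942 = 19.4.
Set dV/dt = 0 with V > 0: 0.291 - 0.0247P = 0, so P* = 0.291/0.0247 = 11.8.

V* ≈ 19.4, P* ≈ 11.8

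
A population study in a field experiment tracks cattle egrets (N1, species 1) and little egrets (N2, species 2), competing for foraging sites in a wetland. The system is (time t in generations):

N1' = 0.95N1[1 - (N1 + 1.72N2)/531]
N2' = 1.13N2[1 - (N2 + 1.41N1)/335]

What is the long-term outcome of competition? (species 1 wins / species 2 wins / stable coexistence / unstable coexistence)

unstable coexistence (outcome depends on initial conditions)

Compare the nullcline intercepts: K1/α12 = 531/1.72 = 309 < K2 = 335; K2/α21 = 335/1.41 = 238 < K1 = 531.
Since both are reversed, neither can invade when rare; the interior point is a saddle.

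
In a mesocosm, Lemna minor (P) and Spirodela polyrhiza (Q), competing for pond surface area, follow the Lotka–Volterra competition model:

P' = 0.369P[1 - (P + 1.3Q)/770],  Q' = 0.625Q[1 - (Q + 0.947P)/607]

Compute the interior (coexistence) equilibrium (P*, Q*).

Setting both brackets to zero gives the nullclines P + 1.3Q = 770 and 0.947P + Q = 607.
Substituting Q = 607 - 0.947P into the first: P(1 - 1.3·0.947) = 770 - 1.3·607.
So P* = -19.1/-0.231 = 82.6, and then Q* = 607 - 0.947·82.6 = 529.

P* ≈ 82.6, Q* ≈ 529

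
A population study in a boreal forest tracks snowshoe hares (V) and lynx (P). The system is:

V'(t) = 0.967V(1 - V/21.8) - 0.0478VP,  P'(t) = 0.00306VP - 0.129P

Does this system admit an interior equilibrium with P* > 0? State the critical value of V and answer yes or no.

The predator equation gives dP/dt > 0 only when V > 0.129/0.00306 = 42.2.
Without the predator, V → K = 21.8. Since 21.8 < 42.2, the predator cannot invade.

Threshold V = 42.2; K < 42.2, so no, the predator goes extinct.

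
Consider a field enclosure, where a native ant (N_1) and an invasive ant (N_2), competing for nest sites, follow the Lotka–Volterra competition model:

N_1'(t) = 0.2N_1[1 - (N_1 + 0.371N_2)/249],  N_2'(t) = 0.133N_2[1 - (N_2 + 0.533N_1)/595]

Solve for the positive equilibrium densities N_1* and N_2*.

Setting both brackets to zero gives the nullclines N_1 + 0.371N_2 = 249 and 0.533N_1 + N_2 = 595.
Substituting N_2 = 595 - 0.533N_1 into the first: N_1(1 - 0.371·0.533) = 249 - 0.371·595.
So N_1* = 28.3/0.802 = 35.2, and then N_2* = 595 - 0.533·35.2 = 576.

N_1* ≈ 35.2, N_2* ≈ 576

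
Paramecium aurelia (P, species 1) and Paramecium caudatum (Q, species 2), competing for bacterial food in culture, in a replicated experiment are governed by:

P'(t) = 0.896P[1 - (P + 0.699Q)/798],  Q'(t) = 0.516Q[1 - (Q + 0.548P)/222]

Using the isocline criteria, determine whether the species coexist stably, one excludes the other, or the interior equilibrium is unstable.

species 1 excludes species 2

Compare the nullcline intercepts: K1/α12 = 798/0.699 = 1140 > K2 = 222; K2/α21 = 222/0.548 = 405 < K1 = 798.
Since the inequalities point opposite ways, species 1 can invade but species 2 cannot.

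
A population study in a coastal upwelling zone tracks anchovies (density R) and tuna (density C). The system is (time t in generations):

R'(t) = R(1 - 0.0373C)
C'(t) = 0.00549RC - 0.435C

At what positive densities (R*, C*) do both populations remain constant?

R* ≈ 79.2, C* ≈ 26.8

Set dC/dt = 0 with C > 0: 0.00549R - 0.435 = 0, so R* = 0.435/0.00549 = 79.2.
Set dR/dt = 0 with R > 0: 1 - 0.0373C = 0, so C* = 1/0.0373 = 26.8.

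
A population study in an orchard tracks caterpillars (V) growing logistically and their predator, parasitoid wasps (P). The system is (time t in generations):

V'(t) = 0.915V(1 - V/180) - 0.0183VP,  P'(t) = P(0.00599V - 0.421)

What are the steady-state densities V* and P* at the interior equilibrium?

V* ≈ 70.3, P* ≈ 30.5

From dP/dt = 0 with P > 0: 0.00599V* = 0.421, so V* = 70.3.
Substitute into dV/dt = 0: 0.915(1 - 70.3/180) = 0.0183P*.
The bracket is 0.61, giving P* = 0.558/0.0183 = 30.5.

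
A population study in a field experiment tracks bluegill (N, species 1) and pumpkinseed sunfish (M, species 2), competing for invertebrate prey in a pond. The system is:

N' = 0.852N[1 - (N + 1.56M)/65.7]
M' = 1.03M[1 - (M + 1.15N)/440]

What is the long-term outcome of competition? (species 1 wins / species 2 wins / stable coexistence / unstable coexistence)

Compare the nullcline intercepts: K1/α12 = 65.7/1.56 = 42.1 < K2 = 440; K2/α21 = 440/1.15 = 383 > K1 = 65.7.
Since the inequalities point opposite ways, species 2 can invade but species 1 cannot.

species 2 excludes species 1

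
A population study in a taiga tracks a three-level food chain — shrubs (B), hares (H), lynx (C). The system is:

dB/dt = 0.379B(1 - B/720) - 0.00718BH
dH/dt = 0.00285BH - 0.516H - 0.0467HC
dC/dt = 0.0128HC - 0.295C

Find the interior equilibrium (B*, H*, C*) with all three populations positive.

From dC/dt = 0: 0.0128H* = 0.295, so H* = 23.
From dB/dt = 0: 0.379(1 - B*/720) = 0.00718·23, giving B* = 720·(1 - 0.437) = 406.
From dH/dt = 0: 0.00285·406 - 0.516 = 0.0467C*, so C* = 0.64/0.0467 = 13.7.

B* ≈ 406, H* ≈ 23, C* ≈ 13.7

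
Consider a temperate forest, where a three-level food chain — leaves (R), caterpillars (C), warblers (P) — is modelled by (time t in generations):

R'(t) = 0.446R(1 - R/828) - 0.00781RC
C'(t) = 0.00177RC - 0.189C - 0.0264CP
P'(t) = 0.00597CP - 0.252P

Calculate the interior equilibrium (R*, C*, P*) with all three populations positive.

R* ≈ 216, C* ≈ 42.2, P* ≈ 7.32

From dP/dt = 0: 0.00597C* = 0.252, so C* = 42.2.
From dR/dt = 0: 0.446(1 - R*/828) = 0.00781·42.2, giving R* = 828·(1 - 0.739) = 216.
From dC/dt = 0: 0.00177·216 - 0.189 = 0.0264P*, so P* = 0.193/0.0264 = 7.32.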